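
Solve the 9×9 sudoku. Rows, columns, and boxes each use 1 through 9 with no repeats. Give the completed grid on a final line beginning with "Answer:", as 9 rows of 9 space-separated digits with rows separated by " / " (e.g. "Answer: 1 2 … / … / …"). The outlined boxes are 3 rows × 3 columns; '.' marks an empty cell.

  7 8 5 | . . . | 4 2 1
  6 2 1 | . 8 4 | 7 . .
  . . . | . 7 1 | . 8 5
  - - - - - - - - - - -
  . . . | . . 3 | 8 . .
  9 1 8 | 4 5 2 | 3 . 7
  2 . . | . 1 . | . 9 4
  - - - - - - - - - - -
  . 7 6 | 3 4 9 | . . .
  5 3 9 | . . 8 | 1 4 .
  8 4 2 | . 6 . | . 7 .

Step 1. [r6c6∈{6,7}] 7 has one home in col 6: r6c6 ⇒ r6c6=7.
Step 2. [r7c8∈{5}] r7c8's peers cover all but 5 ⇒ r7c8=5.
Step 3. [r4c9∈{2,6}] 2 has one home in row 4: r4c9, so r4c9=2.
Step 4. [r3c4∈{2,6,9}] 2 has one home in row 3: r3c4, so r3c4=2.
Step 5. [r6c7∈{5,6}] 5 has one home in col 7: r6c7. So r6c7=5.
Step 6. [r3c1∈{3,4}] 3 has one home in col 1: r3c1. So r3c1=3.
Step 7. [r9c7∈{9}] r9c7 has the single candidate 9 ⇒ r9c7=9.
Step 8. [r4c5∈{9}] r4c5's peers cover all but 9, so r4c5=9.
Step 9. [r4c4∈{6}] nothing but 6 survives at r4c4. So r4c4=6.
Step 10. [r2c9∈{3,9}] col 9 places 9 nowhere but r2c9 ⇒ r2c9=9.
Step 11. [r3c3∈{4}] only 4 remains possible at r3c3 ⇒ r3c3=4.
Step 12. [r9c6∈{5}] r9c6's peers cover all but 5, so r9c6=5.
Step 13. [r1c4∈{9}] nothing but 9 survives at r1c4 ⇒ r1c4=9.
Step 14. [r2c8∈{3}] r2c8 is down to just 3. So r2c8=3.
Step 15. [r4c8∈{1}] r4c8's peers cover all but 1. So r4c8=1.
Step 16. [r9c9∈{3}] nothing but 3 survives at r9c9, so r9c9=3.
Step 17. [r4c1∈{4}] r4c1 is down to just 4 ⇒ r4c1=4.
Step 18. [r8c9∈{6}] only 6 remains possible at r8c9, so r8c9=6.
Step 19. [r1c6∈{6}] only 6 remains possible at r1c6. So r1c6=6.
Step 20. [r3c7∈{6}] r3c7 has the single candidate 6, so r3c7=6.
Step 21. [r6c3∈{3}] r6c3 has the single candidate 3 ⇒ r6c3=3.
Step 22. [r6c4∈{8}] r6c4 is down to just 8. So r6c4=8.
Step 23. [r1c5∈{3}] only 3 remains possible at r1c5 ⇒ r1c5=3.
Step 24. [r7c9∈{8}] nothing but 8 survives at r7c9. So r7c9=8.
Step 25. [r4c3∈{7}] r4c3 is down to just 7 ⇒ r4c3=7.
Step 26. [r7c7∈{2}] r7c7 has the single candidate 2 ⇒ r7c7=2.
Step 27. [r4c2∈{5}] nothing but 5 survives at r4c2. So r4c2=5.
Step 28. [r9c4∈{1}] only 1 remains possible at r9c4 ⇒ r9c4=1.
Step 29. [r3c2∈{9}] r3c2 is down to just 9 ⇒ r3c2=9.
Step 30. [r8c5∈{2}] r8c5 is down to just 2. So r8c5=2.
Step 31. [r7c1∈{1}] only 1 remains possible at r7c1 ⇒ r7c1=1.
Step 32. [r2c4∈{5}] only 5 remains possible at r2c4. So r2c4=5.
Step 33. [r6c2∈{6}] r6c2 is down to just 6 ⇒ r6c2=6.
Step 34. [r5c8∈{6}] only 6 remains possible at r5c8. So r5c8=6.
Step 35. [r8c4∈{7}] only 7 remains possible at r8c4, so r8c4=7.

Answer: 7 8 5 9 3 6 4 2 1 / 6 2 1 5 8 4 7 3 9 / 3 9 4 2 7 1 6 8 5 / 4 5 7 6 9 3 8 1 2 / 9 1 8 4 5 2 3 6 7 / 2 6 3 8 1 7 5 9 4 / 1 7 6 3 4 9 2 5 8 / 5 3 9 7 2 8 1 4 6 / 8 4 2 1 6 5 9 7 3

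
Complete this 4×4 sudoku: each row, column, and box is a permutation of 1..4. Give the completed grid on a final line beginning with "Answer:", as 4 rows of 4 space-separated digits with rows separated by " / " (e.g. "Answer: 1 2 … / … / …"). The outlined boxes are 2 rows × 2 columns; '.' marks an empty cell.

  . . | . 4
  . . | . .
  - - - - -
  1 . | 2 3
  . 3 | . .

Step 1. [r2c4∈{1,2}] r2c4 is the only open cell in col 4 admitting 2, so r2c4=2.
Step 2. [r3c2∈{4}] r3c2 is down to just 4 ⇒ r3c2=4.
Step 3. [r2c2∈{1}] r2c2's peers cover all but 1. So r2c2=1.
Step 4. [r1c3∈{1,3}] row 1 places 1 nowhere but r1c3, so r1c3=1.
Step 5. [r1c1∈{2,3}] across row 1, 3 lands solely at r1c1. So r1c1=3.
Step 6. [r2c3∈{3}] only 3 remains possible at r2c3. So r2c3=3.
Step 7. [r4c3∈{4}] r4c3 is down to just 4. So r4c3=4.
Step 8. [r4c1∈{2}] r4c1 is down to just 2. So r4c1=2.
Step 9. [r1c2∈{2}] only 2 remains possible at r1c2. So r1c2=2.
Step 10. [r4c4∈{1}] r4c4's peers cover all but 1, so r4c4=1.
Step 11. [r2c1∈{4}] nothing but 4 survives at r2c1. So r2c1=4.

Answer: 3 2 1 4 / 4 1 3 2 / 1 4 2 3 / 2 3 4 1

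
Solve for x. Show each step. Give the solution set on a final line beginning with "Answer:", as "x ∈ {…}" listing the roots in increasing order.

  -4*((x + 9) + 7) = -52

Step 1. [-4*((x + 9) + 7) = -52] divide by the outer -4. So div: (x + 9) + 7 = 13.
Step 2. [(x + 9) + 7 = 13] 7 comes off first (subtract 7), so sub: x + 9 = 6.
Step 3. [x + 9 = 6] the outer +9 inverts by subtracting 9, so sub: x = -3.

Answer: x ∈ {-3}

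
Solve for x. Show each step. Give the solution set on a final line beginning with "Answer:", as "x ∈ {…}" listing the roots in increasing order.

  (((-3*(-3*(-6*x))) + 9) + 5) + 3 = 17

Step 1. [(((-3*(-3*(-6*x))) + 9) + 5) + 3 = 17] 3 comes off first (subtract 3) ⇒ sub: ((-3*(-3*(-6*x))) + 9) + 5 = 14.
Step 2. [((-3*(-3*(-6*x))) + 9) + 5 = 14] +5 is outermost — subtract 5 both sides, so sub: (-3*(-3*(-6*x))) + 9 = 9.
Step 3. [(-3*(-3*(-6*x))) + 9 = 9] subtract 9: x sits inside (… + 9). So sub: -3*(-3*(-6*x)) = 0.
Step 4. [-3*(-3*(-6*x)) = 0] -3·(inner) — divide through by -3, so div: -3*(-6*x) = 0.
Step 5. [-3*(-6*x) = 0] leading coefficient -3: divide by -3, so div: -6*x = 0.
Step 6. [-6*x = 0] divide by the outer -6 ⇒ div: x = 0.

Answer: x ∈ {0}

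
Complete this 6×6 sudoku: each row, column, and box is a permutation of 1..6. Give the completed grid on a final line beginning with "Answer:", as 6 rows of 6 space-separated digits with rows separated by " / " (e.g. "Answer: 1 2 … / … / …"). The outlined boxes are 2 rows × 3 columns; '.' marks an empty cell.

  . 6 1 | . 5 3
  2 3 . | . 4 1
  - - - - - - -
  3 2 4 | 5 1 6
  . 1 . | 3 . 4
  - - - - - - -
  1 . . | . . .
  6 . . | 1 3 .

Step 1. [r5c4∈{2,4,6}] col 4 places 4 nowhere but r5c4. So r5c4=4.
Step 2. [r5c2∈{5}] r5c2's peers cover all but 5. So r5c2=5.
Step 3. [r5c6∈{2}] r5c6 has the single candidate 2 ⇒ r5c6=2.
Step 4. [r2c3∈{5}] r2c3 is down to just 5 ⇒ r2c3=5.
Step 5. [r5c5∈{6}] r5c5 has the single candidate 6, so r5c5=6.
Step 6. [r1c4∈{2}] only 2 remains possible at r1c4, so r1c4=2.
Step 7. [r6c2∈{4}] nothing but 4 survives at r6c2, so r6c2=4.
Step 8. [r6c6∈{5}] nothing but 5 survives at r6c6, so r6c6=5.
Step 9. [r4c5∈{2}] only 2 remains possible at r4c5, so r4c5=2.
Step 10. [r1c1∈{4}] nothing but 4 survives at r1c1, so r1c1=4.
Step 11. [r2c4∈{6}] r2c4 has the single candidate 6, so r2c4=6.
Step 12. [r4c3∈{6}] r4c3 has the single candidate 6. So r4c3=6.
Step 13. [r5c3∈{3}] r5c3 has the single candidate 3 ⇒ r5c3=3.
Step 14. [r6c3∈{2}] only 2 remains possible at r6c3 ⇒ r6c3=2.
Step 15. [r4c1∈{5}] r4c1 is down to just 5 ⇒ r4c1=5.

Answer: 4 6 1 2 5 3 / 2 3 5 6 4 1 / 3 2 4 5 1 6 / 5 1 6 3 2 4 / 1 5 3 4 6 2 / 6 4 2 1 3 5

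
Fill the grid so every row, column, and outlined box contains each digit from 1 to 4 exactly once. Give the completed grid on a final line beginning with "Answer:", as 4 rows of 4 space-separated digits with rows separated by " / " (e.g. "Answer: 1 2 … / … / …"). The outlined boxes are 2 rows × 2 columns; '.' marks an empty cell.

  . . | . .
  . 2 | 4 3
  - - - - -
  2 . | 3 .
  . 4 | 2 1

Step 1. [r2c1∈{1}] r2c1's peers cover all but 1. So r2c1=1.
Step 2. [r4c1∈{3}] r4c1 is down to just 3, so r4c1=3.
Step 3. [r1c4∈{2}] r1c4 is down to just 2, so r1c4=2.
Step 4. [r1c1∈{4}] r1c1's peers cover all but 4, so r1c1=4.
Step 5. [r1c2∈{3}] r1c2 is down to just 3. So r1c2=3.
Step 6. [r1c3∈{1}] r1c3 is down to just 1 ⇒ r1c3=1.
Step 7. [r3c2∈{1}] nothing but 1 survives at r3c2 ⇒ r3c2=1.
Step 8. [r3c4∈{4}] r3c4 is down to just 4. So r3c4=4.

Answer: 4 3 1 2 / 1 2 4 3 / 2 1 3 4 / 3 4 2 1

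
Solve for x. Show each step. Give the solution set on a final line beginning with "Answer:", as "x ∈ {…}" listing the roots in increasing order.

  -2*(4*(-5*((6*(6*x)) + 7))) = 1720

Step 1. [-2*(4*(-5*((6*(6*x)) + 7))) = 1720] LHS = -2·(…); ÷-2 both sides, so div: 4*(-5*((6*(6*x)) + 7)) = -860.
Step 2. [4*(-5*((6*(6*x)) + 7)) = -860] 4 out front; divide by 4. So div: -5*((6*(6*x)) + 7) = -215.
Step 3. [-5*((6*(6*x)) + 7) = -215] -5 out front; divide by -5 ⇒ div: (6*(6*x)) + 7 = 43.
Step 4. [(6*(6*x)) + 7 = 43] the outer +7 inverts by subtracting 7, so sub: 6*(6*x) = 36.
Step 5. [6*(6*x) = 36] LHS = 6·(…); ÷6 both sides. So div: 6*x = 6.
Step 6. [6*x = 6] leading coefficient 6: divide by 6, so div: x = 1.

Answer: x ∈ {1}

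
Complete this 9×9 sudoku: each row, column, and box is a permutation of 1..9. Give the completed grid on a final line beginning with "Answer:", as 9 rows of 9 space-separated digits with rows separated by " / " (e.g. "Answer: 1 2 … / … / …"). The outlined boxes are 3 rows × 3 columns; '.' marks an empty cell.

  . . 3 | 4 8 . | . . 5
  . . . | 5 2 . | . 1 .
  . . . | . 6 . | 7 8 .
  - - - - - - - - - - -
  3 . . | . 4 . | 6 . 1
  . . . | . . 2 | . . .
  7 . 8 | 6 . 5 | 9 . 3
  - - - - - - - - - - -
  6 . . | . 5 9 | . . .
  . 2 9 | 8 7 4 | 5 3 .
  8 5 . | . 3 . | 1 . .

Step 1. [r3c4∈{1,3,9}] r3c4 is the only open cell in box 2 admitting 9. So r3c4=9.
Step 2. [r8c1∈{1}] r8c1 is down to just 1. So r8c1=1.
Step 3. [r6c8∈{2,4}] in row 6, 2 fits only at r6c8. So r6c8=2.
Step 4. [r6c2∈{1,4}] row 6 places 4 nowhere but r6c2 ⇒ r6c2=4.
Step 5. [r3c2∈{1}] r3c2's peers cover all but 1, so r3c2=1.
Step 6. [r4c2∈{9}] r4c2's peers cover all but 9 ⇒ r4c2=9.
Step 7. [r5c3∈{1,5,6}] col 3 places 1 nowhere but r5c3, so r5c3=1.
Step 8. [r2c3∈{4,6,7}] 6 has one home in col 3: r2c3 ⇒ r2c3=6.
Step 9. [r1c7∈{2}] r1c7 has the single candidate 2. So r1c7=2.
Step 10. [r3c9∈{4}] nothing but 4 survives at r3c9 ⇒ r3c9=4.
Step 11. [r1c2∈{7}] r1c2's peers cover all but 7, so r1c2=7.
Step 12. [r4c4∈{7}] nothing but 7 survives at r4c4. So r4c4=7.
Step 13. [r2c9∈{9}] only 9 remains possible at r2c9. So r2c9=9.
Step 14. [r9c8∈{4,6,7,9}] 9 has one home in row 9: r9c8. So r9c8=9.
Step 15. [r5c1∈{5}] r5c1 is down to just 5, so r5c1=5.
Step 16. [r9c4∈{2}] r9c4's peers cover all but 2 ⇒ r9c4=2.
Step 17. [r9c3∈{4,7}] in row 9, 4 fits only at r9c3, so r9c3=4.
Step 18. [r9c9∈{6,7}] row 9 places 7 nowhere but r9c9. So r9c9=7.
Step 19. [r5c9∈{8}] only 8 remains possible at r5c9. So r5c9=8.
Step 20. [r5c7∈{4}] r5c7's peers cover all but 4, so r5c7=4.
Step 21. [r3c6∈{3}] nothing but 3 survives at r3c6, so r3c6=3.
Step 22. [r4c3∈{2}] only 2 remains possible at r4c3. So r4c3=2.
Step 23. [r5c2∈{6}] r5c2's peers cover all but 6 ⇒ r5c2=6.
Step 24. [r3c1∈{2}] only 2 remains possible at r3c1. So r3c1=2.
Step 25. [r7c2∈{3}] r7c2 is down to just 3, so r7c2=3.
Step 26. [r2c2∈{8}] nothing but 8 survives at r2c2, so r2c2=8.
Step 27. [r9c6∈{6}] r9c6 is down to just 6. So r9c6=6.
Step 28. [r7c7∈{8}] only 8 remains possible at r7c7 ⇒ r7c7=8.
Step 29. [r5c5∈{9}] r5c5 has the single candidate 9, so r5c5=9.
Step 30. [r2c1∈{4}] r2c1's peers cover all but 4. So r2c1=4.
Step 31. [r4c6∈{8}] r4c6 is down to just 8 ⇒ r4c6=8.
Step 32. [r1c6∈{1}] r1c6 has the single candidate 1 ⇒ r1c6=1.
Step 33. [r7c9∈{2}] r7c9 has the single candidate 2. So r7c9=2.
Step 34. [r2c6∈{7}] r2c6 has the single candidate 7 ⇒ r2c6=7.
Step 35. [r1c1∈{9}] only 9 remains possible at r1c1 ⇒ r1c1=9.
Step 36. [r7c8∈{4}] r7c8's peers cover all but 4. So r7c8=4.
Step 37. [r7c3∈{7}] r7c3 has the single candidate 7 ⇒ r7c3=7.
Step 38. [r1c8∈{6}] r1c8 has the single candidate 6. So r1c8=6.
Step 39. [r3c3∈{5}] only 5 remains possible at r3c3, so r3c3=5.
Step 40. [r5c4∈{3}] r5c4's peers cover all but 3 ⇒ r5c4=3.
Step 41. [r7c4∈{1}] nothing but 1 survives at r7c4 ⇒ r7c4=1.
Step 42. [r8c9∈{6}] only 6 remains possible at r8c9 ⇒ r8c9=6.
Step 43. [r6c5∈{1}] r6c5 is down to just 1 ⇒ r6c5=1.
Step 44. [r5c8∈{7}] nothing but 7 survives at r5c8 ⇒ r5c8=7.
Step 45. [r4c8∈{5}] r4c8's peers cover all but 5 ⇒ r4c8=5.
Step 46. [r2c7∈{3}] nothing but 3 survives at r2c7. So r2c7=3.

Answer: 9 7 3 4 8 1 2 6 5 / 4 8 6 5 2 7 3 1 9 / 2 1 5 9 6 3 7 8 4 / 3 9 2 7 4 8 6 5 1 / 5 6 1 3 9 2 4 7 8 / 7 4 8 6 1 5 9 2 3 / 6 3 7 1 5 9 8 4 2 / 1 2 9 8 7 4 5 3 6 / 8 5 4 2 3 6 1 9 7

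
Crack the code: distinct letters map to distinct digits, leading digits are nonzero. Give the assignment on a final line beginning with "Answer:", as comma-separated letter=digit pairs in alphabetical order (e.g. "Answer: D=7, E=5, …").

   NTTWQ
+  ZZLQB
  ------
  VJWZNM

Step 1. [V] V is the leading digit of a 6-digit sum of two 5-digit numbers; the final carry is exactly 1 ⇒ V=1.
Step 2. [col 1: Q + B ≡ M (mod 10)] Q=2 is one option consistent with column 1 (Q + B ≡ M (mod 10), carry-in 0) — take it. So Q=2.
Step 3. [col 1: Q + B ≡ M (mod 10)] column 1 (Q + B ≡ M (mod 10), carry-in 0) doesn't pin B yet; pick B=7 and continue ⇒ B=7.
Step 4. [col 1: Q + B ≡ M (mod 10)] from column 1 (Q=2, B=7, carry-in 0, digits 1,2,7 already taken and all letters distinct): M must equal 9, so M=9.
Step 5. [col 2: W + Q ≡ N (mod 10)] W=3 is one option consistent with column 2 (W + Q ≡ N (mod 10), carry-in 0) — take it. So W=3.
Step 6. [col 2: W + Q ≡ N (mod 10)] column 2: given W=3, Q=2, carry-in 0, and digits 1,2,3,7,9 already taken and all letters distinct, W+Q≡N (mod 10) forces N=5, so N=5.
Step 7. [col 3: T + L ≡ Z (mod 10)] column 3 (T + L ≡ Z (mod 10), carry-in 0) doesn't pin L yet; pick L=6 and continue, so L=6.
Step 8. [col 3: T + L ≡ Z (mod 10)] several values work for Z in column 3 (T + L ≡ Z (mod 10), carry-in 0); try Z=4 ⇒ Z=4.
Step 9. [col 3: T + L ≡ Z (mod 10)] column 3: given L=6, Z=4, carry-in 0, and digits 1,2,3,4,5,6,7,9 already taken and all letters distinct, T+L≡Z (mod 10) forces T=8, so T=8.
Step 10. [col 5: N + Z ≡ J (mod 10)] column 5 reads N+Z+carry(1)=J with N=5, Z=4; with digits 1,2,3,4,5,6,7,8,9 already taken and all letters distinct, the only value for J is 0. So J=0.

Answer: B=7, J=0, L=6, M=9, N=5, Q=2, T=8, V=1, W=3, Z=4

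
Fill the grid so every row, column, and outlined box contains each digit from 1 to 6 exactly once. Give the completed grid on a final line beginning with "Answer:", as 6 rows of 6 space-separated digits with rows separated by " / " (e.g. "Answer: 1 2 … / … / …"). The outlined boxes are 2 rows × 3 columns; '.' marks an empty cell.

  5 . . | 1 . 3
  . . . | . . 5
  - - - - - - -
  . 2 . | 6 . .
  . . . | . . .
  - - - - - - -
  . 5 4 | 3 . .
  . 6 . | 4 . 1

Step 1. [r2c4∈{2}] r2c4 has the single candidate 2, so r2c4=2.
Step 2. [r5c1∈{1,2}] across row 5, 1 lands solely at r5c1 ⇒ r5c1=1.
Step 3. [r1c2∈{4}] r1c2 has the single candidate 4 ⇒ r1c2=4.
Step 4. [r3c6∈{4}] only 4 remains possible at r3c6 ⇒ r3c6=4.
Step 5. [r3c1∈{3}] only 3 remains possible at r3c1. So r3c1=3.
Step 6. [r4c2∈{1}] only 1 remains possible at r4c2. So r4c2=1.
Step 7. [r2c1∈{6}] r2c1 is down to just 6. So r2c1=6.
Step 8. [r6c5∈{2,5}] r6c5 is the only open cell in row 6 admitting 5, so r6c5=5.
Step 9. [r6c3∈{2,3}] 3 has one home in row 6: r6c3. So r6c3=3.
Step 10. [r5c6∈{2,6}] r5c6 is the only open cell in col 6 admitting 6 ⇒ r5c6=6.
Step 11. [r5c5∈{2}] nothing but 2 survives at r5c5 ⇒ r5c5=2.
Step 12. [r4c3∈{5,6}] 6 has one home in row 4: r4c3, so r4c3=6.
Step 13. [r6c1∈{2}] nothing but 2 survives at r6c1 ⇒ r6c1=2.
Step 14. [r1c5∈{6}] only 6 remains possible at r1c5 ⇒ r1c5=6.
Step 15. [r1c3∈{2}] nothing but 2 survives at r1c3. So r1c3=2.
Step 16. [r2c2∈{3}] r2c2 is down to just 3 ⇒ r2c2=3.
Step 17. [r2c5∈{4}] r2c5 is down to just 4 ⇒ r2c5=4.
Step 18. [r4c4∈{5}] nothing but 5 survives at r4c4, so r4c4=5.
Step 19. [r3c5∈{1}] only 1 remains possible at r3c5, so r3c5=1.
Step 20. [r2c3∈{1}] r2c3 is down to just 1 ⇒ r2c3=1.
Step 21. [r3c3∈{5}] r3c3 is down to just 5. So r3c3=5.
Step 22. [r4c1∈{4}] r4c1's peers cover all but 4. So r4c1=4.
Step 23. [r4c6∈{2}] only 2 remains possible at r4c6 ⇒ r4c6=2.
Step 24. [r4c5∈{3}] only 3 remains possible at r4c5 ⇒ r4c5=3.

Answer: 5 4 2 1 6 3 / 6 3 1 2 4 5 / 3 2 5 6 1 4 / 4 1 6 5 3 2 / 1 5 4 3 2 6 / 2 6 3 4 5 1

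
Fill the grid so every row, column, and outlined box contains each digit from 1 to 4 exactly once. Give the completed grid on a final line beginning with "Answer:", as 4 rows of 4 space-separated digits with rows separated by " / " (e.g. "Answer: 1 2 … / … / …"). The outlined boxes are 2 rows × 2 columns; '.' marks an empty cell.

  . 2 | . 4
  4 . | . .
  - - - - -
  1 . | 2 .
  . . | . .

Step 1. [r3c4∈{3}] r3c4 has the single candidate 3, so r3c4=3.
Step 2. [r1c3∈{1,3}] in row 1, 1 fits only at r1c3, so r1c3=1.
Step 3. [r1c1∈{3}] only 3 remains possible at r1c1 ⇒ r1c1=3.
Step 4. [r4c3∈{4}] only 4 remains possible at r4c3, so r4c3=4.
Step 5. [r4c4∈{1}] nothing but 1 survives at r4c4, so r4c4=1.
Step 6. [r2c3∈{3}] r2c3 is down to just 3 ⇒ r2c3=3.
Step 7. [r3c2∈{4}] r3c2's peers cover all but 4. So r3c2=4.
Step 8. [r2c2∈{1}] r2c2 has the single candidate 1. So r2c2=1.
Step 9. [r4c1∈{2}] r4c1 has the single candidate 2 ⇒ r4c1=2.
Step 10. [r2c4∈{2}] only 2 remains possible at r2c4, so r2c4=2.
Step 11. [r4c2∈{3}] only 3 remains possible at r4c2. So r4c2=3.

Answer: 3 2 1 4 / 4 1 3 2 / 1 4 2 3 / 2 3 4 1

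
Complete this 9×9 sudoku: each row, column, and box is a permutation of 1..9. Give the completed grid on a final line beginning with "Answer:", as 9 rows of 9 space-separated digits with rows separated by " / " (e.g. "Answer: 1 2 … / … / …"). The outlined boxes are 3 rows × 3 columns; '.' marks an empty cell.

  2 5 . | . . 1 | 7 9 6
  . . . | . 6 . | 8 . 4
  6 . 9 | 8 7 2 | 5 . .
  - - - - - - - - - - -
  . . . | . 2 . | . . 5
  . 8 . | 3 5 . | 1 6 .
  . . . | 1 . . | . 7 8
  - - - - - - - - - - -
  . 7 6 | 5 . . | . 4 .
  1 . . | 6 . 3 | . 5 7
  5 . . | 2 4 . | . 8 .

Step 1. [r6c5∈{9}] r6c5's peers cover all but 9, so r6c5=9.
Step 2. [r9c3∈{3}] r9c3's peers cover all but 3 ⇒ r9c3=3.
Step 3. [r4c8∈{3}] nothing but 3 survives at r4c8 ⇒ r4c8=3.
Step 4. [r9c2∈{9}] r9c2 is down to just 9, so r9c2=9.
Step 5. [r3c2∈{1,3,4}] in row 3, 4 fits only at r3c2 ⇒ r3c2=4.
Step 6. [r8c3∈{2,4,8}] in row 8, 4 fits only at r8c3, so r8c3=4.
Step 7. [r4c4∈{4,7}] col 4 places 7 nowhere but r4c4 ⇒ r4c4=7.
Step 8. [r8c7∈{2,9}] row 8 places 9 nowhere but r8c7. So r8c7=9.
Step 9. [r5c6∈{4}] nothing but 4 survives at r5c6 ⇒ r5c6=4.
Step 10. [r7c6∈{8,9}] across row 7, 9 lands solely at r7c6 ⇒ r7c6=9.
Step 11. [r7c5∈{1,8}] col 5 places 1 nowhere but r7c5, so r7c5=1.
Step 12. [r3c8∈{1}] r3c8 is down to just 1. So r3c8=1.
Step 13. [r6c6∈{6}] nothing but 6 survives at r6c6, so r6c6=6.
Step 14. [r4c3∈{1}] r4c3 is down to just 1 ⇒ r4c3=1.
Step 15. [r7c7∈{2,3}] col 7 places 3 nowhere but r7c7. So r7c7=3.
Step 16. [r6c7∈{2,4}] in col 7, 2 fits only at r6c7. So r6c7=2.
Step 17. [r2c3∈{7}] r2c3 is down to just 7, so r2c3=7.
Step 18. [r6c1∈{3,4}] across row 6, 4 lands solely at r6c1. So r6c1=4.
Step 19. [r2c1∈{3}] r2c1 has the single candidate 3, so r2c1=3.
Step 20. [r5c1∈{7,9}] r5c1 is the only open cell in row 5 admitting 7, so r5c1=7.
Step 21. [r7c1∈{8}] r7c1 has the single candidate 8, so r7c1=8.
Step 22. [r4c2∈{6}] r4c2 has the single candidate 6, so r4c2=6.
Step 23. [r2c4∈{9}] r2c4 is down to just 9 ⇒ r2c4=9.
Step 24. [r4c7∈{4}] only 4 remains possible at r4c7, so r4c7=4.
Step 25. [r3c9∈{3}] r3c9 is down to just 3. So r3c9=3.
Step 26. [r2c8∈{2}] r2c8 is down to just 2 ⇒ r2c8=2.
Step 27. [r2c6∈{5}] r2c6 is down to just 5. So r2c6=5.
Step 28. [r4c6∈{8}] r4c6 has the single candidate 8 ⇒ r4c6=8.
Step 29. [r4c1∈{9}] only 9 remains possible at r4c1 ⇒ r4c1=9.
Step 30. [r1c3∈{8}] r1c3's peers cover all but 8. So r1c3=8.
Step 31. [r2c2∈{1}] nothing but 1 survives at r2c2. So r2c2=1.
Step 32. [r5c9∈{9}] nothing but 9 survives at r5c9. So r5c9=9.
Step 33. [r9c7∈{6}] r9c7's peers cover all but 6. So r9c7=6.
Step 34. [r7c9∈{2}] r7c9 has the single candidate 2. So r7c9=2.
Step 35. [r9c6∈{7}] only 7 remains possible at r9c6 ⇒ r9c6=7.
Step 36. [r9c9∈{1}] only 1 remains possible at r9c9 ⇒ r9c9=1.
Step 37. [r5c3∈{2}] r5c3 is down to just 2 ⇒ r5c3=2.
Step 38. [r8c5∈{8}] r8c5 is down to just 8, so r8c5=8.
Step 39. [r8c2∈{2}] only 2 remains possible at r8c2, so r8c2=2.
Step 40. [r1c4∈{4}] r1c4 has the single candidate 4 ⇒ r1c4=4.
Step 41. [r6c3∈{5}] r6c3's peers cover all but 5, so r6c3=5.
Step 42. [r1c5∈{3}] only 3 remains possible at r1c5 ⇒ r1c5=3.
Step 43. [r6c2∈{3}] only 3 remains possible at r6c2, so r6c2=3.

Answer: 2 5 8 4 3 1 7 9 6 / 3 1 7 9 6 5 8 2 4 / 6 4 9 8 7 2 5 1 3 / 9 6 1 7 2 8 4 3 5 / 7 8 2 3 5 4 1 6 9 / 4 3 5 1 9 6 2 7 8 / 8 7 6 5 1 9 3 4 2 / 1 2 4 6 8 3 9 5 7 / 5 9 3 2 4 7 6 8 1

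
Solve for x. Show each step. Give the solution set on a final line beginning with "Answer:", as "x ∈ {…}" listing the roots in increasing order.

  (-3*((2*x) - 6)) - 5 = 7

Step 1. [(-3*((2*x) - 6)) - 5 = 7] the outer -5 inverts by adding 5, so sub: -3*((2*x) - 6) = 12.
Step 2. [-3*((2*x) - 6) = 12] leading coefficient -3: divide by -3. So div: (2*x) - 6 = -4.
Step 3. [(2*x) - 6 = -4] 2 | LHS and 2 | -4: pull 2 out. So factor: x - 3 = -2.
Step 4. [x - 3 = -2] the outer -3 inverts by adding 3. So sub: x = 1.

Answer: x ∈ {1}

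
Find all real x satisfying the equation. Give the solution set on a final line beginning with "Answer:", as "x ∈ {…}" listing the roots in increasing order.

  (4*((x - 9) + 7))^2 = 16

Step 1. [(4*((x - 9) + 7))^2 = 16] √ both sides: 16 ≥ 0 gives two branches, so sqrt: 4*((x - 9) + 7) = 4 or -4.
Step 2. [4*((x - 9) + 7) = 4 or -4] 4 out front; divide by 4, so div: (x - 9) + 7 = 1 or -1.
Step 3. [(x - 9) + 7 = 1 or -1] peel the +7: subtract 7 from each side ⇒ sub: x - 9 = -6 or -8.
Step 4. [x - 9 = -6 or -8] the outer -9 inverts by adding 9, so sub: x = 3 or 1.

Answer: x ∈ {1, 3}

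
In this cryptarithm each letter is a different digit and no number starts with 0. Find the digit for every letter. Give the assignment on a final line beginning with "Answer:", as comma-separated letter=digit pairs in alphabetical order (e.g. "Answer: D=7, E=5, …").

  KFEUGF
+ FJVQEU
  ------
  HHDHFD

Step 1. [col 1: F + U ≡ D (mod 10)] several values work for F in column 1 (F + U ≡ D (mod 10), carry-in 0); try F=3. So F=3.
Step 2. [col 1: F + U ≡ D (mod 10)] D=0 is one option consistent with column 1 (F + U ≡ D (mod 10), carry-in 0) — take it ⇒ D=0.
Step 3. [col 1: F + U ≡ D (mod 10)] in column 1 we have F+U≡D with carry-in 0; given F=3, D=0 and digits 0,3 already taken and all letters distinct, that pins U to 7 ⇒ U=7.
Step 4. [col 2: G + E ≡ F (mod 10)] no forcing yet in column 2 (carry-in 1); E=8 is free and consistent — try it, so E=8.
Step 5. [col 2: G + E ≡ F (mod 10)] column 2 reads G+E+carry(1)=F with E=8, F=3; with digits 0,3,7,8 already taken and all letters distinct, the only value for G is 4 ⇒ G=4.
Step 6. [col 3: U + Q ≡ H (mod 10)] column 3 reads U+Q+carry(1)=H with U=7; with digits 0,3,4,7,8 already taken and all letters distinct, the only value for H is 9 ⇒ H=9.
Step 7. [col 3: U + Q ≡ H (mod 10)] column 3: given U=7, H=9, carry-in 1, and digits 0,3,4,7,8,9 already taken and all letters distinct, U+Q≡H (mod 10) forces Q=1 ⇒ Q=1.
Step 8. [col 4: E + V ≡ D (mod 10)] from column 4 (E=8, D=0, carry-in 0, digits 0,1,3,4,7,8,9 already taken and all letters distinct): V must equal 2. So V=2.
Step 9. [col 5: F + J ≡ H (mod 10)] from column 5 (F=3, H=9, carry-in 1, digits 0,1,2,3,4,7,8,9 already taken and all letters distinct): J must equal 5, so J=5.
Step 10. [col 6: K + F ≡ H (mod 10)] in column 6 we have K+F≡H with carry-in 0; given F=3, H=9 and digits 0,1,2,3,4,5,7,8,9 already taken and all letters distinct, that pins K to 6. So K=6.

Answer: D=0, E=8, F=3, G=4, H=9, J=5, K=6, Q=1, U=7, V=2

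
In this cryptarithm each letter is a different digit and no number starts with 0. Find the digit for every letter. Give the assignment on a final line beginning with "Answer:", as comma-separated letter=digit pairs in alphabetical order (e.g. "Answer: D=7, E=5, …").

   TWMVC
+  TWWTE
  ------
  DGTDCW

Step 1. [col 1: C + E ≡ W (mod 10)] W=2 is one option consistent with column 1 (C + E ≡ W (mod 10), carry-in 0) — take it ⇒ W=2.
Step 2. [col 1: C + E ≡ W (mod 10)] several values work for C in column 1 (C + E ≡ W (mod 10), carry-in 0); try C=3, so C=3.
Step 3. [col 1: C + E ≡ W (mod 10)] in column 1 we have C+E≡W with carry-in 0; given C=3, W=2 and digits 2,3 already taken and all letters distinct, that pins E to 9. So E=9.
Step 4. [col 2: V + T ≡ C (mod 10)] no forcing yet in column 2 (carry-in 1); V=7 is free and consistent — try it. So V=7.
Step 5. [D] D is the leading digit of a 6-digit sum of two 5-digit numbers; the final carry is exactly 1. So D=1.
Step 6. [col 2: V + T ≡ C (mod 10)] column 2: given V=7, C=3, carry-in 1, and digits 1,2,3,7,9 already taken and all letters distinct, V+T≡C (mod 10) forces T=5. So T=5.
Step 7. [col 3: M + W ≡ D (mod 10)] column 3 reads M+W+carry(1)=D with W=2, D=1; with digits 1,2,3,5,7,9 already taken and all letters distinct, the only value for M is 8. So M=8.
Step 8. [col 5: T + T ≡ G (mod 10)] from column 5 (T=5, carry-in 0, digits 1,2,3,5,7,8,9 already taken and all letters distinct): G must equal 0. So G=0.

Answer: C=3, D=1, E=9, G=0, M=8, T=5, V=7, W=2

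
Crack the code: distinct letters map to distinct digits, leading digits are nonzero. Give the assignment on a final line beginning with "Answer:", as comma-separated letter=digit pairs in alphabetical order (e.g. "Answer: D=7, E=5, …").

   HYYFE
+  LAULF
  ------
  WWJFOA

Step 1. [col 1: E + F ≡ A (mod 10)] several values work for F in column 1 (E + F ≡ A (mod 10), carry-in 0); try F=3. So F=3.
Step 2. [col 1: E + F ≡ A (mod 10)] column 1 (E + F ≡ A (mod 10), carry-in 0) doesn't pin E yet; pick E=9 and continue ⇒ E=9.
Step 3. [W] W is the leading digit of a 6-digit sum of two 5-digit numbers; the final carry is exactly 1. So W=1.
Step 4. [col 1: E + F ≡ A (mod 10)] column 1: given E=9, F=3, carry-in 0, and digits 1,3,9 already taken and all letters distinct, E+F≡A (mod 10) forces A=2. So A=2.
Step 5. [col 2: F + L ≡ O (mod 10)] several values work for O in column 2 (F + L ≡ O (mod 10), carry-in 1); try O=0. So O=0.
Step 6. [col 2: F + L ≡ O (mod 10)] column 2 reads F+L+carry(1)=O with F=3, O=0; with digits 0,1,2,3,9 already taken and all letters distinct, the only value for L is 6, so L=6.
Step 7. [col 3: Y + U ≡ F (mod 10)] column 3 (Y + U ≡ F (mod 10), carry-in 1) doesn't pin U yet; pick U=8 and continue. So U=8.
Step 8. [col 3: Y + U ≡ F (mod 10)] from column 3 (U=8, F=3, carry-in 1, digits 0,1,2,3,6,8,9 already taken and all letters distinct): Y must equal 4, so Y=4.
Step 9. [col 4: Y + A ≡ J (mod 10)] in column 4 we have Y+A≡J with carry-in 1; given Y=4, A=2 and digits 0,1,2,3,4,6,8,9 already taken and all letters distinct, that pins J to 7, so J=7.
Step 10. [col 5: H + L ≡ W (mod 10)] column 5: given L=6, W=1, carry-in 0, and digits 0,1,2,3,4,6,7,8,9 already taken and all letters distinct, H+L≡W (mod 10) forces H=5 ⇒ H=5.

Answer: A=2, E=9, F=3, H=5, J=7, L=6, O=0, U=8, W=1, Y=4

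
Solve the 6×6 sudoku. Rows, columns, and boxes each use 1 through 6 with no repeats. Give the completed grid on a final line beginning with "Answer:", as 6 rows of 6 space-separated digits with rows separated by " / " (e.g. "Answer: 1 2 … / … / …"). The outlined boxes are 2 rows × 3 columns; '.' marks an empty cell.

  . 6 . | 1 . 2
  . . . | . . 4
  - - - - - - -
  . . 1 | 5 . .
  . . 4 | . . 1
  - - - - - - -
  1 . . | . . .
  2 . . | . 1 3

Step 1. [r3c6∈{6}] r3c6 is down to just 6 ⇒ r3c6=6.
Step 2. [r3c1∈{3}] r3c1 is down to just 3. So r3c1=3.
Step 3. [r2c1∈{5}] r2c1 has the single candidate 5. So r2c1=5.
Step 4. [r1c3∈{3}] r1c3 has the single candidate 3, so r1c3=3.
Step 5. [r5c6∈{5}] r5c6's peers cover all but 5, so r5c6=5.
Step 6. [r3c2∈{2}] only 2 remains possible at r3c2. So r3c2=2.
Step 7. [r5c3∈{6}] nothing but 6 survives at r5c3. So r5c3=6.
Step 8. [r6c4∈{4,6}] 6 has one home in row 6: r6c4. So r6c4=6.
Step 9. [r5c4∈{2,4}] 4 has one home in col 4: r5c4 ⇒ r5c4=4.
Step 10. [r2c4∈{3}] r2c4's peers cover all but 3. So r2c4=3.
Step 11. [r6c3∈{5}] r6c3 is down to just 5. So r6c3=5.
Step 12. [r4c4∈{2}] only 2 remains possible at r4c4, so r4c4=2.
Step 13. [r3c5∈{4}] r3c5 has the single candidate 4. So r3c5=4.
Step 14. [r5c5∈{2}] r5c5 is down to just 2. So r5c5=2.
Step 15. [r1c1∈{4}] r1c1 is down to just 4. So r1c1=4.
Step 16. [r4c5∈{3}] r4c5 has the single candidate 3 ⇒ r4c5=3.
Step 17. [r5c2∈{3}] r5c2 has the single candidate 3 ⇒ r5c2=3.
Step 18. [r6c2∈{4}] nothing but 4 survives at r6c2. So r6c2=4.
Step 19. [r1c5∈{5}] r1c5's peers cover all but 5 ⇒ r1c5=5.
Step 20. [r4c2∈{5}] only 5 remains possible at r4c2. So r4c2=5.
Step 21. [r2c2∈{1}] r2c2 is down to just 1 ⇒ r2c2=1.
Step 22. [r2c5∈{6}] only 6 remains possible at r2c5. So r2c5=6.
Step 23. [r4c1∈{6}] r4c1 has the single candidate 6 ⇒ r4c1=6.
Step 24. [r2c3∈{2}] r2c3 has the single candidate 2, so r2c3=2.

Answer: 4 6 3 1 5 2 / 5 1 2 3 6 4 / 3 2 1 5 4 6 / 6 5 4 2 3 1 / 1 3 6 4 2 5 / 2 4 5 6 1 3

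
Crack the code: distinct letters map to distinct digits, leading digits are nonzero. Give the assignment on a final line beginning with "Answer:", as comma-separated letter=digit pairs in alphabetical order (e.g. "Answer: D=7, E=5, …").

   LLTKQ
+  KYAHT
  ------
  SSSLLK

Step 1. [S] S is the leading digit of a 6-digit sum of two 5-digit numbers; the final carry is exactly 1. So S=1.
Step 2. [col 1: Q + T ≡ K (mod 10)] column 1 (Q + T ≡ K (mod 10), carry-in 0) doesn't pin Q yet; pick Q=5 and continue. So Q=5.
Step 3. [col 1: Q + T ≡ K (mod 10)] T=2 is one option consistent with column 1 (Q + T ≡ K (mod 10), carry-in 0) — take it, so T=2.
Step 4. [col 1: Q + T ≡ K (mod 10)] from column 1 (Q=5, T=2, carry-in 0, digits 1,2,5 already taken and all letters distinct): K must equal 7 ⇒ K=7.
Step 5. [col 2: K + H ≡ L (mod 10)] no forcing yet in column 2 (carry-in 0); L=3 is free and consistent — try it ⇒ L=3.
Step 6. [col 2: K + H ≡ L (mod 10)] from column 2 (K=7, L=3, carry-in 0, digits 1,2,3,5,7 already taken and all letters distinct): H must equal 6, so H=6.
Step 7. [col 3: T + A ≡ L (mod 10)] from column 3 (T=2, L=3, carry-in 1, digits 1,2,3,5,6,7 already taken and all letters distinct): A must equal 0, so A=0.
Step 8. [col 4: L + Y ≡ S (mod 10)] column 4 reads L+Y+carry(0)=S with L=3, S=1; with digits 0,1,2,3,5,6,7 already taken and all letters distinct, the only value for Y is 8 ⇒ Y=8.

Answer: A=0, H=6, K=7, L=3, Q=5, S=1, T=2, Y=8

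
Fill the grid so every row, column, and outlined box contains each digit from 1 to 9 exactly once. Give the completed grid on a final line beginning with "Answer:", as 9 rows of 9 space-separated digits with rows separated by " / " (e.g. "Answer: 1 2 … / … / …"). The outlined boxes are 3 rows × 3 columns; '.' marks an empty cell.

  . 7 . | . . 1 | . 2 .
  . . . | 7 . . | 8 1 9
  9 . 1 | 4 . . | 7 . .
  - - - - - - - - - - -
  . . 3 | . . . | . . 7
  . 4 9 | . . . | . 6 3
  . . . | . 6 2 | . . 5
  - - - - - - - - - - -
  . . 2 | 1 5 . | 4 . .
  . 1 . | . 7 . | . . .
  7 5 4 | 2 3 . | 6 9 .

Step 1. [r6c2∈{8}] only 8 remains possible at r6c2 ⇒ r6c2=8.
Step 2. [r9c6∈{8}] r9c6 has the single candidate 8, so r9c6=8.
Step 3. [r3c5∈{2,8}] row 3 places 8 nowhere but r3c5 ⇒ r3c5=8.
Step 4. [r2c1∈{2,3,4,5,6}] r2c1 is the only open cell in row 2 admitting 4. So r2c1=4.
Step 5. [r3c2∈{2,3,6}] r3c2 is the only open cell in row 3 admitting 2. So r3c2=2.
Step 6. [r7c9∈{8}] nothing but 8 survives at r7c9. So r7c9=8.
Step 7. [r4c5∈{1,4,9}] in col 5, 4 fits only at r4c5 ⇒ r4c5=4.
Step 8. [r7c2∈{3,6,9}] 9 has one home in col 2: r7c2, so r7c2=9.
Step 9. [r7c6∈{6}] r7c6's peers cover all but 6. So r7c6=6.
Step 10. [r1c4∈{3,5,6,9}] 6 has one home in col 4: r1c4, so r1c4=6.
Step 11. [r7c1∈{3}] nothing but 3 survives at r7c1 ⇒ r7c1=3.
Step 12. [r1c7∈{3,5}] 3 has one home in row 1: r1c7. So r1c7=3.
Step 13. [r6c1∈{1}] r6c1 has the single candidate 1, so r6c1=1.
Step 14. [r4c7∈{1,2,9}] r4c7 is the only open cell in row 4 admitting 1 ⇒ r4c7=1.
Step 15. [r8c4∈{9}] nothing but 9 survives at r8c4 ⇒ r8c4=9.
Step 16. [r4c1∈{2,5,6}] 2 has one home in row 4: r4c1 ⇒ r4c1=2.
Step 17. [r5c1∈{5}] r5c1's peers cover all but 5, so r5c1=5.
Step 18. [r4c4∈{5,8}] col 4 places 5 nowhere but r4c4 ⇒ r4c4=5.
Step 19. [r1c1∈{8}] r1c1's peers cover all but 8, so r1c1=8.
Step 20. [r2c2∈{3,6}] r2c2 is the only open cell in col 2 admitting 3, so r2c2=3.
Step 21. [r2c6∈{5}] only 5 remains possible at r2c6. So r2c6=5.
Step 22. [r8c7∈{2,5}] 5 has one home in col 7: r8c7. So r8c7=5.
Step 23. [r8c1∈{6}] r8c1 has the single candidate 6. So r8c1=6.
Step 24. [r1c3∈{5}] r1c3's peers cover all but 5 ⇒ r1c3=5.
Step 25. [r7c8∈{7}] r7c8 is down to just 7 ⇒ r7c8=7.
Step 26. [r8c9∈{2}] r8c9 is down to just 2 ⇒ r8c9=2.
Step 27. [r8c8∈{3}] r8c8 has the single candidate 3 ⇒ r8c8=3.
Step 28. [r8c6∈{4}] r8c6 is down to just 4 ⇒ r8c6=4.
Step 29. [r3c8∈{5}] r3c8 has the single candidate 5 ⇒ r3c8=5.
Step 30. [r6c7∈{9}] r6c7 is down to just 9, so r6c7=9.
Step 31. [r3c9∈{6}] r3c9 is down to just 6. So r3c9=6.
Step 32. [r1c9∈{4}] r1c9 has the single candidate 4 ⇒ r1c9=4.
Step 33. [r1c5∈{9}] r1c5's peers cover all but 9, so r1c5=9.
Step 34. [r5c5∈{1}] nothing but 1 survives at r5c5 ⇒ r5c5=1.
Step 35. [r8c3∈{8}] only 8 remains possible at r8c3 ⇒ r8c3=8.
Step 36. [r5c7∈{2}] r5c7's peers cover all but 2, so r5c7=2.
Step 37. [r2c5∈{2}] r2c5 is down to just 2, so r2c5=2.
Step 38. [r4c2∈{6}] r4c2's peers cover all but 6, so r4c2=6.
Step 39. [r6c8∈{4}] r6c8's peers cover all but 4. So r6c8=4.
Step 40. [r6c3∈{7}] only 7 remains possible at r6c3. So r6c3=7.
Step 41. [r6c4∈{3}] r6c4 is down to just 3. So r6c4=3.
Step 42. [r2c3∈{6}] r2c3 has the single candidate 6. So r2c3=6.
Step 43. [r9c9∈{1}] r9c9 has the single candidate 1, so r9c9=1.
Step 44. [r3c6∈{3}] nothing but 3 survives at r3c6 ⇒ r3c6=3.
Step 45. [r5c6∈{7}] only 7 remains possible at r5c6. So r5c6=7.
Step 46. [r5c4∈{8}] only 8 remains possible at r5c4, so r5c4=8.
Step 47. [r4c8∈{8}] nothing but 8 survives at r4c8. So r4c8=8.
Step 48. [r4c6∈{9}] r4c6's peers cover all but 9. So r4c6=9.

Answer: 8 7 5 6 9 1 3 2 4 / 4 3 6 7 2 5 8 1 9 / 9 2 1 4 8 3 7 5 6 / 2 6 3 5 4 9 1 8 7 / 5 4 9 8 1 7 2 6 3 / 1 8 7 3 6 2 9 4 5 / 3 9 2 1 5 6 4 7 8 / 6 1 8 9 7 4 5 3 2 / 7 5 4 2 3 8 6 9 1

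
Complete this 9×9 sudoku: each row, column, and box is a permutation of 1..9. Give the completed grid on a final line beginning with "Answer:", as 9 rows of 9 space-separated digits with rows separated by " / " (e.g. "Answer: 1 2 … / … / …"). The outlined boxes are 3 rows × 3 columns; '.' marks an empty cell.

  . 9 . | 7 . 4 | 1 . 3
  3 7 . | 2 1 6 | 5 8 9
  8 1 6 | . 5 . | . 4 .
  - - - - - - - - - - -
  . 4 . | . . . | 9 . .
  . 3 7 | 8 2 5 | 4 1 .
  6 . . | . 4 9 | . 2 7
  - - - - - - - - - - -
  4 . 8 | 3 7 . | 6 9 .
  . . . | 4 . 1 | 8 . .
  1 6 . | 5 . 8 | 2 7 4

Step 1. [r8c9∈{5}] r8c9 has the single candidate 5. So r8c9=5.
Step 2. [r4c4∈{1,6}] col 4 places 6 nowhere but r4c4 ⇒ r4c4=6.
Step 3. [r8c2∈{2}] r8c2's peers cover all but 2. So r8c2=2.
Step 4. [r4c8∈{3,5}] in col 8, 5 fits only at r4c8, so r4c8=5.
Step 5. [r1c1∈{2,5}] 5 has one home in col 1: r1c1 ⇒ r1c1=5.
Step 6. [r9c3∈{3,9}] r9c3 is the only open cell in row 9 admitting 3, so r9c3=3.
Step 7. [r4c3∈{1,2}] 1 has one home in row 4: r4c3. So r4c3=1.
Step 8. [r8c3∈{9}] r8c3 is down to just 9, so r8c3=9.
Step 9. [r3c6∈{3}] r3c6's peers cover all but 3 ⇒ r3c6=3.
Step 10. [r6c3∈{5}] nothing but 5 survives at r6c3, so r6c3=5.
Step 11. [r3c9∈{2}] only 2 remains possible at r3c9 ⇒ r3c9=2.
Step 12. [r6c2∈{8}] nothing but 8 survives at r6c2 ⇒ r6c2=8.
Step 13. [r5c9∈{6}] nothing but 6 survives at r5c9, so r5c9=6.
Step 14. [r8c5∈{6}] nothing but 6 survives at r8c5, so r8c5=6.
Step 15. [r4c1∈{2}] r4c1 is down to just 2 ⇒ r4c1=2.
Step 16. [r6c4∈{1}] nothing but 1 survives at r6c4 ⇒ r6c4=1.
Step 17. [r3c7∈{7}] r3c7 is down to just 7, so r3c7=7.
Step 18. [r7c6∈{2}] r7c6 has the single candidate 2 ⇒ r7c6=2.
Step 19. [r6c7∈{3}] r6c7's peers cover all but 3, so r6c7=3.
Step 20. [r9c5∈{9}] nothing but 9 survives at r9c5. So r9c5=9.
Step 21. [r4c6∈{7}] nothing but 7 survives at r4c6, so r4c6=7.
Step 22. [r5c1∈{9}] r5c1 has the single candidate 9, so r5c1=9.
Step 23. [r8c8∈{3}] nothing but 3 survives at r8c8 ⇒ r8c8=3.
Step 24. [r1c5∈{8}] r1c5 has the single candidate 8 ⇒ r1c5=8.
Step 25. [r1c3∈{2}] r1c3 has the single candidate 2 ⇒ r1c3=2.
Step 26. [r8c1∈{7}] nothing but 7 survives at r8c1 ⇒ r8c1=7.
Step 27. [r1c8∈{6}] r1c8 has the single candidate 6 ⇒ r1c8=6.
Step 28. [r4c5∈{3}] r4c5's peers cover all but 3, so r4c5=3.
Step 29. [r4c9∈{8}] r4c9 has the single candidate 8 ⇒ r4c9=8.
Step 30. [r2c3∈{4}] nothing but 4 survives at r2c3. So r2c3=4.
Step 31. [r7c2∈{5}] r7c2 is down to just 5. So r7c2=5.
Step 32. [r7c9∈{1}] r7c9's peers cover all but 1 ⇒ r7c9=1.
Step 33. [r3c4∈{9}] r3c4 has the single candidate 9, so r3c4=9.

Answer: 5 9 2 7 8 4 1 6 3 / 3 7 4 2 1 6 5 8 9 / 8 1 6 9 5 3 7 4 2 / 2 4 1 6 3 7 9 5 8 / 9 3 7 8 2 5 4 1 6 / 6 8 5 1 4 9 3 2 7 / 4 5 8 3 7 2 6 9 1 / 7 2 9 4 6 1 8 3 5 / 1 6 3 5 9 8 2 7 4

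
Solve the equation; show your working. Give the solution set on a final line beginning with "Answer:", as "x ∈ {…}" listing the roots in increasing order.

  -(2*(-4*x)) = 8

Step 1. [-(2*(-4*x)) = 8] flip signs both sides, so neg: 2*(-4*x) = -8.
Step 2. [2*(-4*x) = -8] LHS = 2·(…); ÷2 both sides ⇒ div: -4*x = -4.
Step 3. [-4*x = -4] LHS = -4·(…); ÷-4 both sides. So div: x = 1.

Answer: x ∈ {1}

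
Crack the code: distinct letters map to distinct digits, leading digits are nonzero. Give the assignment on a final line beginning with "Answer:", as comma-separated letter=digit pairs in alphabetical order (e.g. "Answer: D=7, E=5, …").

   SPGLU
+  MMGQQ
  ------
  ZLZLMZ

Step 1. [col 1: U + Q ≡ Z (mod 10)] several values work for Z in column 1 (U + Q ≡ Z (mod 10), carry-in 0); try Z=1, so Z=1.
Step 2. [col 1: U + Q ≡ Z (mod 10)] several values work for U in column 1 (U + Q ≡ Z (mod 10), carry-in 0); try U=9. So U=9.
Step 3. [col 1: U + Q ≡ Z (mod 10)] column 1: given U=9, Z=1, carry-in 0, and digits 1,9 already taken and all letters distinct, U+Q≡Z (mod 10) forces Q=2, so Q=2.
Step 4. [col 2: L + Q ≡ M (mod 10)] several values work for L in column 2 (L + Q ≡ M (mod 10), carry-in 1); try L=0, so L=0.
Step 5. [col 2: L + Q ≡ M (mod 10)] in column 2 we have L+Q≡M with carry-in 1; given L=0, Q=2 and digits 0,1,2,9 already taken and all letters distinct, that pins M to 3 ⇒ M=3.
Step 6. [col 3: G + G ≡ L (mod 10)] in column 3 we have G+G≡L with carry-in 0; given L=0 and digits 0,1,2,3,9 already taken and all letters distinct, that pins G to 5. So G=5.
Step 7. [col 4: P + M ≡ Z (mod 10)] in column 4 we have P+M≡Z with carry-in 1; given M=3, Z=1 and digits 0,1,2,3,5,9 already taken and all letters distinct, that pins P to 7 ⇒ P=7.
Step 8. [col 5: S + M ≡ L (mod 10)] in column 5 we have S+M≡L with carry-in 1; given M=3, L=0 and digits 0,1,2,3,5,7,9 already taken and all letters distinct, that pins S to 6 ⇒ S=6.

Answer: G=5, L=0, M=3, P=7, Q=2, S=6, U=9, Z=1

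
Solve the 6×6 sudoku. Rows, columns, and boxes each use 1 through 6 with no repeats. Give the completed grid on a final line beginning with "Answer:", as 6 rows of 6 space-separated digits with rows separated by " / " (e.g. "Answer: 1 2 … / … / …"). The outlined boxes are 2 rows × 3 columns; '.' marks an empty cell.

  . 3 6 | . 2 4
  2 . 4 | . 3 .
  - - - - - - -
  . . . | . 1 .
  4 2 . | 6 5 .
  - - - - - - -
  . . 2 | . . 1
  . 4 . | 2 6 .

Step 1. [r4c6∈{3}] r4c6 has the single candidate 3 ⇒ r4c6=3.
Step 2. [r6c6∈{5}] r6c6 has the single candidate 5, so r6c6=5.
Step 3. [r2c2∈{1,5}] r2c2 is the only open cell in col 2 admitting 1, so r2c2=1.
Step 4. [r3c3∈{3,5}] r3c3 is the only open cell in col 3 admitting 5. So r3c3=5.
Step 5. [r6c3∈{1,3}] r6c3 is the only open cell in col 3 admitting 3. So r6c3=3.
Step 6. [r5c2∈{5,6}] across col 2, 5 lands solely at r5c2, so r5c2=5.
Step 7. [r3c2∈{6}] r3c2 has the single candidate 6. So r3c2=6.
Step 8. [r5c5∈{4}] nothing but 4 survives at r5c5, so r5c5=4.
Step 9. [r1c4∈{1,5}] across row 1, 1 lands solely at r1c4 ⇒ r1c4=1.
Step 10. [r5c4∈{3}] r5c4 has the single candidate 3. So r5c4=3.
Step 11. [r1c1∈{5}] only 5 remains possible at r1c1, so r1c1=5.
Step 12. [r4c3∈{1}] r4c3 is down to just 1, so r4c3=1.
Step 13. [r2c6∈{6}] r2c6's peers cover all but 6, so r2c6=6.
Step 14. [r3c4∈{4}] r3c4 is down to just 4 ⇒ r3c4=4.
Step 15. [r6c1∈{1}] nothing but 1 survives at r6c1. So r6c1=1.
Step 16. [r3c6∈{2}] r3c6 is down to just 2, so r3c6=2.
Step 17. [r3c1∈{3}] r3c1 has the single candidate 3 ⇒ r3c1=3.
Step 18. [r2c4∈{5}] only 5 remains possible at r2c4, so r2c4=5.
Step 19. [r5c1∈{6}] r5c1's peers cover all but 6, so r5c1=6.

Answer: 5 3 6 1 2 4 / 2 1 4 5 3 6 / 3 6 5 4 1 2 / 4 2 1 6 5 3 / 6 5 2 3 4 1 / 1 4 3 2 6 5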